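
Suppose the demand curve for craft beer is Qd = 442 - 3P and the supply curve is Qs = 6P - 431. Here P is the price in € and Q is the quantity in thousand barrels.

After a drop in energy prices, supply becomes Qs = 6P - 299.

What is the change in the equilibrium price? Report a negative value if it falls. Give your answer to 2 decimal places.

Before the shock: 442 - 3P = 6P - 431 ⇒ 873 = 9P ⇒ P = 97, Q = 151.
With the change applied: demand Qd = 442 - 3P, supply Qs = 6P - 299.
Equate the new curves: 442 - 3P = 6P - 299, giving 741 = 9P, P = 247/3 ≈ 82.3333, Q = 195.
ΔP = 82.3333 − 97 = -14.67.

-14.67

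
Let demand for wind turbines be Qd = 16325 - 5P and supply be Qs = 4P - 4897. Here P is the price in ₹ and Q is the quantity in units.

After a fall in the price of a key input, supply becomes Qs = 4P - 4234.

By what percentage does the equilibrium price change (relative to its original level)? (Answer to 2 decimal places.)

Solve the original market: 16325 - 5P = 4P - 4897, hence P = 2358 and Q = 4535.
After the shift, demand is Qd = 16325 - 5P and supply is Qs = 4P - 4234.
Clearing the new market: 16325 - 5P = 4P - 4234, so P = 6853/3 ≈ 2284.3333 and Q = 14710/3 ≈ 4903.3333.
%ΔP = (2284.3333 − 2358) / 2358 × 100 = -3.12%.

-3.12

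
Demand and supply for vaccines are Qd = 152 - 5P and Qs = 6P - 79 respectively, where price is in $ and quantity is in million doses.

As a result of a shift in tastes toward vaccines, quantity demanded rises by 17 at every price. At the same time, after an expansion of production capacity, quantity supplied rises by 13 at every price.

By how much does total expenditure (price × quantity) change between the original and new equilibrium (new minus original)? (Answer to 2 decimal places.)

Solve the original market: 152 - 5P = 6P - 79, hence P = 21 and Q = 47.
The new curves are Qd = 169 - 5P (demand) and Qs = 6P - 66 (supply).
Setting them equal: 169 - 5P = 6P - 66 → 235 = 11P, so P = 235/11 ≈ 21.3636 and Q = 684/11 ≈ 62.1818.
Expenditure moves from 21×47 = 987 to 21.3636×62.1818 = 1328.4298; change = +341.43.

+341.43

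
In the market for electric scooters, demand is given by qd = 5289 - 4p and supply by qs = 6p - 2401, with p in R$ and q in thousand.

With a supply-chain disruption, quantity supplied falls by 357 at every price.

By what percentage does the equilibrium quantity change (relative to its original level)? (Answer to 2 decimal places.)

Initially, 5289 - 4p = 6p - 2401, so 7690 = 10p and p = 769, q = 2213.
With the change applied: demand qd = 5289 - 4p, supply qs = 6p - 2758.
Clearing the new market: 5289 - 4p = 6p - 2758, so p = 804.7 and q = 2070.2.
%Δq = (2070.2 − 2213) / 2213 × 100 = -6.45%.

-6.45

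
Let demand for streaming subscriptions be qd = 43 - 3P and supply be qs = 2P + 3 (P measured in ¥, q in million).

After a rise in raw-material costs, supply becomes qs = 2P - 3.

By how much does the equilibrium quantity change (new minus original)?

Before the shock: 43 - 3P = 2P + 3 ⇒ 40 = 5P ⇒ P = 8, q = 19.
With the change applied: demand qd = 43 - 3P, supply qs = 2P - 3.
Clearing the new market: 43 - 3P = 2P - 3, so P = 9.2 and q = 15.4.
Δq = 15.4 − 19 = -3.6.

-3.6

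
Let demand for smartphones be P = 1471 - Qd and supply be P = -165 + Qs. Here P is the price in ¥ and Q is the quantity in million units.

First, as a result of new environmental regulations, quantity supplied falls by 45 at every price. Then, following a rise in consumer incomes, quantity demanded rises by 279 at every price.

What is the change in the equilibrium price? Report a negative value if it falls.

+162

Before the shock: 1471 - P = P + 165 ⇒ 1306 = 2P ⇒ P = 653, Q = 818.
The new curves are Qd = 1750 - P (demand) and Qs = P + 120 (supply).
New equilibrium: 1750 - P = P + 120 ⇒ 1630 = 2P ⇒ P = 815, Q = 935.
ΔP = 815 − 653 = +162.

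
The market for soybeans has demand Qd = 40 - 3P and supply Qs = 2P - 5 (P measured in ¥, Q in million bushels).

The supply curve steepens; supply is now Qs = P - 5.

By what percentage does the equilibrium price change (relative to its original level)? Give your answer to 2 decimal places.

+25.00

Before the shock: 40 - 3P = 2P - 5 ⇒ 45 = 5P ⇒ P = 9, Q = 13.
After the shift, demand is Qd = 40 - 3P and supply is Qs = P - 5.
Setting them equal: 40 - 3P = P - 5 → 45 = 4P, so P = 11.25 and Q = 6.25.
%ΔP = (11.25 − 9) / 9 × 100 = +25.00%.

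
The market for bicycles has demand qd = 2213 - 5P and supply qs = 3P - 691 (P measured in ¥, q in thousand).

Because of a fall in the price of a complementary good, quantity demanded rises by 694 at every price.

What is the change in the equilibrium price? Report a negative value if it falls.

Initially, 2213 - 5P = 3P - 691, so 2904 = 8P and P = 363, q = 398.
The new curves are qd = 2907 - 5P (demand) and qs = 3P - 691 (supply).
Equate the new curves: 2907 - 5P = 3P - 691, giving 3598 = 8P, P = 449.75, q = 658.25.
ΔP = 449.75 − 363 = +86.75.

+86.75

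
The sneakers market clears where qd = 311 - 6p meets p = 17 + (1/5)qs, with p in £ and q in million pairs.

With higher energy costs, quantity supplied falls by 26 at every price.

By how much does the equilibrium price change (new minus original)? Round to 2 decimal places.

Solve the original market: 311 - 6p = 5p - 85, hence p = 36 and q = 95.
After the shift, demand is qd = 311 - 6p and supply is qs = 5p - 111.
Clearing the new market: 311 - 6p = 5p - 111, so p = 422/11 ≈ 38.3636 and q = 889/11 ≈ 80.8182.
Δp = 38.3636 − 36 = +2.36.

+2.36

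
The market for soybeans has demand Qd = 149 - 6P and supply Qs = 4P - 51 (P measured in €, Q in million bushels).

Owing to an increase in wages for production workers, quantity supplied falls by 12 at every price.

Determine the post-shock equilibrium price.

21.2

Original equilibrium: 149 - 6P = 4P - 51 gives 200 = 10P, so P = 20 and Q = 29.
After the shift, demand is Qd = 149 - 6P and supply is Qs = 4P - 63.
Equate the new curves: 149 - 6P = 4P - 63, giving 212 = 10P, P = 21.2, Q = 21.8.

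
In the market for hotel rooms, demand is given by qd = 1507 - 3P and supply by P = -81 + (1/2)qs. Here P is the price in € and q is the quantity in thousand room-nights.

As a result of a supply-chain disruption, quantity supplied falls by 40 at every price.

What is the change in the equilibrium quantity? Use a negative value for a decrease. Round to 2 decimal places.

-24.00

Initially, 1507 - 3P = 2P + 162, so 1345 = 5P and P = 269, q = 700.
The new curves are qd = 1507 - 3P (demand) and qs = 2P + 122 (supply).
Setting them equal: 1507 - 3P = 2P + 122 → 1385 = 5P, so P = 277 and q = 676.
Δq = 676 − 700 = -24.00.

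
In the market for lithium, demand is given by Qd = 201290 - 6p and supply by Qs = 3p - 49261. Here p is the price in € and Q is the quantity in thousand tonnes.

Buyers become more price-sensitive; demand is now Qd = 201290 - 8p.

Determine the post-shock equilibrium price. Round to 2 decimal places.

22777.36

Initially, 201290 - 6p = 3p - 49261, so 250551 = 9p and p = 27839, Q = 34256.
The shock moves the curves to Qd = 201290 - 8p and Qs = 3p - 49261.
Equate the new curves: 201290 - 8p = 3p - 49261, giving 250551 = 11p, p = 250551/11 ≈ 22777.3636, Q = 209782/11 ≈ 19071.0909.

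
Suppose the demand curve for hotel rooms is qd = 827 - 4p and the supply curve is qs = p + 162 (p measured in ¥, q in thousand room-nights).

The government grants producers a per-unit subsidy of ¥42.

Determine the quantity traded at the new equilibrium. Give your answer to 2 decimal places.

328.60

Before the shock: 827 - 4p = p + 162 ⇒ 665 = 5p ⇒ p = 133, q = 295.
Since sellers receive the price plus the subsidy, the effective supply curve becomes qs = p + 204.
Equate the new curves: 827 - 4p = p + 204, giving 623 = 5p, p = 124.6, q = 328.6.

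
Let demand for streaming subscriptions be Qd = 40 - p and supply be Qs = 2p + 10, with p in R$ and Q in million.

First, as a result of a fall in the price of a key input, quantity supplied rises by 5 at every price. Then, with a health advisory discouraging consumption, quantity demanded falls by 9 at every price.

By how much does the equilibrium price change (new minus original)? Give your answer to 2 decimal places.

Original equilibrium: 40 - p = 2p + 10 gives 30 = 3p, so p = 10 and Q = 30.
After the shift, demand is Qd = 31 - p and supply is Qs = 2p + 15.
Clearing the new market: 31 - p = 2p + 15, so p = 16/3 ≈ 5.3333 and Q = 77/3 ≈ 25.6667.
Δp = 5.3333 − 10 = -4.67.

-4.67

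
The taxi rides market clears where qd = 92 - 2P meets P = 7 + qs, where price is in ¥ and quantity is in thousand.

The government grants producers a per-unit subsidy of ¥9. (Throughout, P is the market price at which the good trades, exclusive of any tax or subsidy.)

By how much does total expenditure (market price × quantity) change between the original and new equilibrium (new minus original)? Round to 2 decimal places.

+102.00

Initially, 92 - 2P = P - 7, so 99 = 3P and P = 33, q = 26.
Since sellers receive the price plus the subsidy, the effective supply curve becomes qs = P + 2.
New equilibrium: 92 - 2P = P + 2 ⇒ 90 = 3P ⇒ P = 30, q = 32.
Expenditure moves from 33×26 = 858 to 30×32 = 960; change = +102.00.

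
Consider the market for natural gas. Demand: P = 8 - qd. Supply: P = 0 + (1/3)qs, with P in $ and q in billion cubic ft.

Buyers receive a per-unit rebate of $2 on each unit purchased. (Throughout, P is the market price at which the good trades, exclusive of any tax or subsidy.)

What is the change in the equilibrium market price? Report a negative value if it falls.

+0.5

Solve the original market: 8 - P = 3P, hence P = 2 and q = 6.
Since buyers' out-of-pocket price is the market price minus the rebate, the effective demand curve becomes qd = 10 - P.
New equilibrium: 10 - P = 3P ⇒ 10 = 4P ⇒ P = 2.5, q = 7.5.
ΔP = 2.5 − 2 = +0.5.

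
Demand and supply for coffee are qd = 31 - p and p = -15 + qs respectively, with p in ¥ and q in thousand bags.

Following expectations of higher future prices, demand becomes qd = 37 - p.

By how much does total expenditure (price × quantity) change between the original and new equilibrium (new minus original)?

Before the shock: 31 - p = p + 15 ⇒ 16 = 2p ⇒ p = 8, q = 23.
The new curves are qd = 37 - p (demand) and qs = p + 15 (supply).
Clearing the new market: 37 - p = p + 15, so p = 11 and q = 26.
Expenditure moves from 8×23 = 184 to 11×26 = 286; change = +102.

+102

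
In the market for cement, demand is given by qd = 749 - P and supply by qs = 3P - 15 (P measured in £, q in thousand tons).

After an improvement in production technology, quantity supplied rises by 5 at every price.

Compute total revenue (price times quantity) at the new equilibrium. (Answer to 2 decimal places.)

Solve the original market: 749 - P = 3P - 15, hence P = 191 and q = 558.
The shock moves the curves to qd = 749 - P and qs = 3P - 10.
New equilibrium: 749 - P = 3P - 10 ⇒ 759 = 4P ⇒ P = 189.75, q = 559.25.
New expenditure = 189.75 × 559.25 = 106117.69.

106117.69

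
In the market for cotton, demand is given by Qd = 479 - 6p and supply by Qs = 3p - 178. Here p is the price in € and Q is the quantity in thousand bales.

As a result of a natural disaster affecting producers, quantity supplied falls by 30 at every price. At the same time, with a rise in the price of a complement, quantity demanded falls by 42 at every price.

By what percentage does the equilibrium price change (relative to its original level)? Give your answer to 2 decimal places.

-1.83

Solve the original market: 479 - 6p = 3p - 178, hence p = 73 and Q = 41.
The shock moves the curves to Qd = 437 - 6p and Qs = 3p - 208.
Equate the new curves: 437 - 6p = 3p - 208, giving 645 = 9p, p = 215/3 ≈ 71.6667, Q = 7.
%Δp = (71.6667 − 73) / 73 × 100 = -1.83%.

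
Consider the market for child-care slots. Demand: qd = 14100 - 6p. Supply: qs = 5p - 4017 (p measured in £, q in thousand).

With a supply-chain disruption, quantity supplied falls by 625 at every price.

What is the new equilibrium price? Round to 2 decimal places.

1703.82

Before the shock: 14100 - 6p = 5p - 4017 ⇒ 18117 = 11p ⇒ p = 1647, q = 4218.
After the shift, demand is qd = 14100 - 6p and supply is qs = 5p - 4642.
Setting them equal: 14100 - 6p = 5p - 4642 → 18742 = 11p, so p = 18742/11 ≈ 1703.8182 and q = 42648/11 ≈ 3877.0909.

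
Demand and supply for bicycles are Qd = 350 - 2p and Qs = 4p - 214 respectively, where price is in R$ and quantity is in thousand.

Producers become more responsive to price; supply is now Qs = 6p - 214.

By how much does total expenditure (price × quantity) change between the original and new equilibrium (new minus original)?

Original equilibrium: 350 - 2p = 4p - 214 gives 564 = 6p, so p = 94 and Q = 162.
The shock moves the curves to Qd = 350 - 2p and Qs = 6p - 214.
Equate the new curves: 350 - 2p = 6p - 214, giving 564 = 8p, p = 70.5, Q = 209.
Expenditure moves from 94×162 = 15228 to 70.5×209 = 14734.5; change = -493.5.

-493.5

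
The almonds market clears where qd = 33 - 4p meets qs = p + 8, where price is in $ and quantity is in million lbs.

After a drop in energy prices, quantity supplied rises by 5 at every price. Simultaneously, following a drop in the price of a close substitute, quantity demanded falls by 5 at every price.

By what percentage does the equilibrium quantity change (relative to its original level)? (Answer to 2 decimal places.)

+23.08

Initially, 33 - 4p = p + 8, so 25 = 5p and p = 5, q = 13.
After the shift, demand is qd = 28 - 4p and supply is qs = p + 13.
Clearing the new market: 28 - 4p = p + 13, so p = 3 and q = 16.
%Δq = (16 − 13) / 13 × 100 = +23.08%.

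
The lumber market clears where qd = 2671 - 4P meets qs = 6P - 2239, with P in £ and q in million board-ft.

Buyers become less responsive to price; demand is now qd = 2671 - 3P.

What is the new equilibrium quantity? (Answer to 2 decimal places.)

Initially, 2671 - 4P = 6P - 2239, so 4910 = 10P and P = 491, q = 707.
After the shift, demand is qd = 2671 - 3P and supply is qs = 6P - 2239.
Setting them equal: 2671 - 3P = 6P - 2239 → 4910 = 9P, so P = 4910/9 ≈ 545.5556 and q = 3103/3 ≈ 1034.3333.

1034.33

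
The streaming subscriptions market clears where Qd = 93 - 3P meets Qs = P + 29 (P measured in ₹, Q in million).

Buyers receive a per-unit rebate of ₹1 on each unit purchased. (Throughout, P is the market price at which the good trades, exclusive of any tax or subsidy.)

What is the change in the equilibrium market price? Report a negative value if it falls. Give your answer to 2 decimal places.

Solve the original market: 93 - 3P = P + 29, hence P = 16 and Q = 45.
Since buyers' out-of-pocket price is the market price minus the rebate, the effective demand curve becomes Qd = 96 - 3P.
Setting them equal: 96 - 3P = P + 29 → 67 = 4P, so P = 16.75 and Q = 45.75.
ΔP = 16.75 − 16 = +0.75.

+0.75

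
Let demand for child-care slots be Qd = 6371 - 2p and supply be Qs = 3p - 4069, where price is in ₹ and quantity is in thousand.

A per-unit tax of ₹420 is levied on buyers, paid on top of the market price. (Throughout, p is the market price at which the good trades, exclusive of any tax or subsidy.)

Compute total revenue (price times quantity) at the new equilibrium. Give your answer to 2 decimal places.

Before the shock: 6371 - 2p = 3p - 4069 ⇒ 10440 = 5p ⇒ p = 2088, Q = 2195.
Since buyers pay the price plus the tax, the effective demand curve becomes Qd = 5531 - 2p.
New equilibrium: 5531 - 2p = 3p - 4069 ⇒ 9600 = 5p ⇒ p = 1920, Q = 1691.
New expenditure = 1920 × 1691 = 3246720.00.

3246720.00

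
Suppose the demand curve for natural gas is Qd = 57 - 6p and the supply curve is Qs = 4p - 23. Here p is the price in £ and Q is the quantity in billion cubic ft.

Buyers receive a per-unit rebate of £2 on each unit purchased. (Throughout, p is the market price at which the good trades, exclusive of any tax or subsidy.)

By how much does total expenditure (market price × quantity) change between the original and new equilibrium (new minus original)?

Initially, 57 - 6p = 4p - 23, so 80 = 10p and p = 8, Q = 9.
Since buyers' out-of-pocket price is the market price minus the rebate, the effective demand curve becomes Qd = 69 - 6p.
Equate the new curves: 69 - 6p = 4p - 23, giving 92 = 10p, p = 9.2, Q = 13.8.
Expenditure moves from 8×9 = 72 to 9.2×13.8 = 126.96; change = +54.96.

+54.96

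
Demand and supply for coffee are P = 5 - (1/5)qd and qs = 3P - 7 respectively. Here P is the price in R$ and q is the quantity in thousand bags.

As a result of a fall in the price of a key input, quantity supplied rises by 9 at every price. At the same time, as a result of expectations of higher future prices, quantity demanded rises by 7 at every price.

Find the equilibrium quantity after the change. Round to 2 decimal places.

13.25

Original equilibrium: 25 - 5P = 3P - 7 gives 32 = 8P, so P = 4 and q = 5.
With the change applied: demand qd = 32 - 5P, supply qs = 3P + 2.
Setting them equal: 32 - 5P = 3P + 2 → 30 = 8P, so P = 3.75 and q = 13.25.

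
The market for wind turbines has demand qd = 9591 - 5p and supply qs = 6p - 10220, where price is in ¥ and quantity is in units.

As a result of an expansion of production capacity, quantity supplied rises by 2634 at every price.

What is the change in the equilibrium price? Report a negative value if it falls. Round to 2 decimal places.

-239.45

Before the shock: 9591 - 5p = 6p - 10220 ⇒ 19811 = 11p ⇒ p = 1801, q = 586.
With the change applied: demand qd = 9591 - 5p, supply qs = 6p - 7586.
Clearing the new market: 9591 - 5p = 6p - 7586, so p = 17177/11 ≈ 1561.5455 and q = 19616/11 ≈ 1783.2727.
Δp = 1561.5455 − 1801 = -239.45.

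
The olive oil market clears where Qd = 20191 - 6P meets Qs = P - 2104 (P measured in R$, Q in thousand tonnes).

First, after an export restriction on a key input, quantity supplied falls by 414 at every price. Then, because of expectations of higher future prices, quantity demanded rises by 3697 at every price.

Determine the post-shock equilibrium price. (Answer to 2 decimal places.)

3772.29

Original equilibrium: 20191 - 6P = P - 2104 gives 22295 = 7P, so P = 3185 and Q = 1081.
The shock moves the curves to Qd = 23888 - 6P and Qs = P - 2518.
Setting them equal: 23888 - 6P = P - 2518 → 26406 = 7P, so P = 26406/7 ≈ 3772.2857 and Q = 8780/7 ≈ 1254.2857.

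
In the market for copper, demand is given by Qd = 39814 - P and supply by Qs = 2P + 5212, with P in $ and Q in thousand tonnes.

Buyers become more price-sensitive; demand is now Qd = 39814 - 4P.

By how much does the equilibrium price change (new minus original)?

Initially, 39814 - P = 2P + 5212, so 34602 = 3P and P = 11534, Q = 28280.
The shock moves the curves to Qd = 39814 - 4P and Qs = 2P + 5212.
Equate the new curves: 39814 - 4P = 2P + 5212, giving 34602 = 6P, P = 5767, Q = 16746.
ΔP = 5767 − 11534 = -5767.

-5767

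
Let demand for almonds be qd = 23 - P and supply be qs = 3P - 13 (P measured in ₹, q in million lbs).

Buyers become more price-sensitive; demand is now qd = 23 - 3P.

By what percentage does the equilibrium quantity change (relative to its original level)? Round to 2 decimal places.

-64.29

Initially, 23 - P = 3P - 13, so 36 = 4P and P = 9, q = 14.
With the change applied: demand qd = 23 - 3P, supply qs = 3P - 13.
Equate the new curves: 23 - 3P = 3P - 13, giving 36 = 6P, P = 6, q = 5.
%Δq = (5 − 14) / 14 × 100 = -64.29%.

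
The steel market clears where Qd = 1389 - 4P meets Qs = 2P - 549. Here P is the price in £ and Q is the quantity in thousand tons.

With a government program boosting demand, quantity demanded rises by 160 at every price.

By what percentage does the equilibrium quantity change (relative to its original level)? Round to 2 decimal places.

Initially, 1389 - 4P = 2P - 549, so 1938 = 6P and P = 323, Q = 97.
The new curves are Qd = 1549 - 4P (demand) and Qs = 2P - 549 (supply).
Equate the new curves: 1549 - 4P = 2P - 549, giving 2098 = 6P, P = 1049/3 ≈ 349.6667, Q = 451/3 ≈ 150.3333.
%ΔQ = (150.3333 − 97) / 97 × 100 = +54.98%.

+54.98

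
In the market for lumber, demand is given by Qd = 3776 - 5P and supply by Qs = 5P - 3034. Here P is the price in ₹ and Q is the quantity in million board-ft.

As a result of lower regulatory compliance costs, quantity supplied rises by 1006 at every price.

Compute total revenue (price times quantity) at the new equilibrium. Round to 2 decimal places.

Original equilibrium: 3776 - 5P = 5P - 3034 gives 6810 = 10P, so P = 681 and Q = 371.
The shock moves the curves to Qd = 3776 - 5P and Qs = 5P - 2028.
Equate the new curves: 3776 - 5P = 5P - 2028, giving 5804 = 10P, P = 580.4, Q = 874.
New expenditure = 580.4 × 874 = 507269.60.

507269.60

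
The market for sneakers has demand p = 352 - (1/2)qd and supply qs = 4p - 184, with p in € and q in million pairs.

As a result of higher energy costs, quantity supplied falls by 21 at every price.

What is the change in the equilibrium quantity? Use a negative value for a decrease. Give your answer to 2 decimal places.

-7.00

Original equilibrium: 704 - 2p = 4p - 184 gives 888 = 6p, so p = 148 and q = 408.
The shock moves the curves to qd = 704 - 2p and qs = 4p - 205.
Equate the new curves: 704 - 2p = 4p - 205, giving 909 = 6p, p = 151.5, q = 401.
Δq = 401 − 408 = -7.00.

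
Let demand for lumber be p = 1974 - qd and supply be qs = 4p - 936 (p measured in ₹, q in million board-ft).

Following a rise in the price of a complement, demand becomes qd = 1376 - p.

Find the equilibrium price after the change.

462.4

Solve the original market: 1974 - p = 4p - 936, hence p = 582 and q = 1392.
The shock moves the curves to qd = 1376 - p and qs = 4p - 936.
Equate the new curves: 1376 - p = 4p - 936, giving 2312 = 5p, p = 462.4, q = 913.6.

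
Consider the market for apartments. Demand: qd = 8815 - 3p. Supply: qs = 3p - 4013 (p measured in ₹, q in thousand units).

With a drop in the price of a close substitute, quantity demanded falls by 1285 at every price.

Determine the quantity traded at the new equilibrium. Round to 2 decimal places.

Before the shock: 8815 - 3p = 3p - 4013 ⇒ 12828 = 6p ⇒ p = 2138, q = 2401.
The shock moves the curves to qd = 7530 - 3p and qs = 3p - 4013.
New equilibrium: 7530 - 3p = 3p - 4013 ⇒ 11543 = 6p ⇒ p = 11543/6 ≈ 1923.8333, q = 1758.5.

1758.50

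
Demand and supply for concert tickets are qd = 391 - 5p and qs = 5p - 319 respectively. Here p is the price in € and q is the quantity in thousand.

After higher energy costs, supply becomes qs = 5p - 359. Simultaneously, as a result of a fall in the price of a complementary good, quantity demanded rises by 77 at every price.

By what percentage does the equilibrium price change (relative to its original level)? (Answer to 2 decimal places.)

Solve the original market: 391 - 5p = 5p - 319, hence p = 71 and q = 36.
After the shift, demand is qd = 468 - 5p and supply is qs = 5p - 359.
Equate the new curves: 468 - 5p = 5p - 359, giving 827 = 10p, p = 82.7, q = 54.5.
%Δp = (82.7 − 71) / 71 × 100 = +16.48%.

+16.48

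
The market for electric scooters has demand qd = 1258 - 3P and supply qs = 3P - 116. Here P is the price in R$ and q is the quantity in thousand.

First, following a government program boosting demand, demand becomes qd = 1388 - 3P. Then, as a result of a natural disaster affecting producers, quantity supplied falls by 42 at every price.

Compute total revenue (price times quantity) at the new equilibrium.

158465

Before the shock: 1258 - 3P = 3P - 116 ⇒ 1374 = 6P ⇒ P = 229, q = 571.
After the shift, demand is qd = 1388 - 3P and supply is qs = 3P - 158.
Clearing the new market: 1388 - 3P = 3P - 158, so P = 773/3 ≈ 257.6667 and q = 615.
New expenditure = 257.6667 × 615 = 158465.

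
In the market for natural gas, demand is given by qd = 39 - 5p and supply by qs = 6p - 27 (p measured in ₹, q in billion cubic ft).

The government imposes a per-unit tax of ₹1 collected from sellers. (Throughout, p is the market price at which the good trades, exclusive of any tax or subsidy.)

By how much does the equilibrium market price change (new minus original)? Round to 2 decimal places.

+0.55

Before the shock: 39 - 5p = 6p - 27 ⇒ 66 = 11p ⇒ p = 6, q = 9.
Since sellers keep the price net of the tax, the effective supply curve becomes qs = 6p - 33.
Equate the new curves: 39 - 5p = 6p - 33, giving 72 = 11p, p = 72/11 ≈ 6.5455, q = 69/11 ≈ 6.2727.
Δp = 6.5455 − 6 = +0.55.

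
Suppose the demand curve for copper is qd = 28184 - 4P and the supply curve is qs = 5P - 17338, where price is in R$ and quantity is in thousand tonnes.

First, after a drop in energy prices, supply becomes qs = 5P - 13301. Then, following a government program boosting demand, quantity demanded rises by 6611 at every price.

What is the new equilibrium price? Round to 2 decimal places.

Before the shock: 28184 - 4P = 5P - 17338 ⇒ 45522 = 9P ⇒ P = 5058, q = 7952.
After the shift, demand is qd = 34795 - 4P and supply is qs = 5P - 13301.
New equilibrium: 34795 - 4P = 5P - 13301 ⇒ 48096 = 9P ⇒ P = 5344, q = 13419.

5344.00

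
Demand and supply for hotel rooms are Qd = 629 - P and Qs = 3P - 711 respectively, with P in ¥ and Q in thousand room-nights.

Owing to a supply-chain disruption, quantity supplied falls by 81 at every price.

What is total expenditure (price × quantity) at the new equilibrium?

97249.6875

Original equilibrium: 629 - P = 3P - 711 gives 1340 = 4P, so P = 335 and Q = 294.
The shock moves the curves to Qd = 629 - P and Qs = 3P - 792.
Equate the new curves: 629 - P = 3P - 792, giving 1421 = 4P, P = 355.25, Q = 273.75.
New expenditure = 355.25 × 273.75 = 97249.6875.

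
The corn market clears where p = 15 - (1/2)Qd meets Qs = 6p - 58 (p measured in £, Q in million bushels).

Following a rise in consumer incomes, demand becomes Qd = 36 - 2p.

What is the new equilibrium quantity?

Original equilibrium: 30 - 2p = 6p - 58 gives 88 = 8p, so p = 11 and Q = 8.
The shock moves the curves to Qd = 36 - 2p and Qs = 6p - 58.
Setting them equal: 36 - 2p = 6p - 58 → 94 = 8p, so p = 11.75 and Q = 12.5.

12.5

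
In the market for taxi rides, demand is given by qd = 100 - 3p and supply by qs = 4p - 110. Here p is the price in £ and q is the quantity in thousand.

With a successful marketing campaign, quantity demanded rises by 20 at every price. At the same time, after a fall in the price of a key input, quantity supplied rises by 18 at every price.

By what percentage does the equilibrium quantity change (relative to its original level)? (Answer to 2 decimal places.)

Original equilibrium: 100 - 3p = 4p - 110 gives 210 = 7p, so p = 30 and q = 10.
After the shift, demand is qd = 120 - 3p and supply is qs = 4p - 92.
Equate the new curves: 120 - 3p = 4p - 92, giving 212 = 7p, p = 212/7 ≈ 30.2857, q = 204/7 ≈ 29.1429.
%Δq = (29.1429 − 10) / 10 × 100 = +191.43%.

+191.43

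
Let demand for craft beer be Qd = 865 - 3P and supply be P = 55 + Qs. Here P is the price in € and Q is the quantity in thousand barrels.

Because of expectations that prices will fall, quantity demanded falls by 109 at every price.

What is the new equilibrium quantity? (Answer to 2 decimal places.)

Before the shock: 865 - 3P = P - 55 ⇒ 920 = 4P ⇒ P = 230, Q = 175.
With the change applied: demand Qd = 756 - 3P, supply Qs = P - 55.
New equilibrium: 756 - 3P = P - 55 ⇒ 811 = 4P ⇒ P = 202.75, Q = 147.75.

147.75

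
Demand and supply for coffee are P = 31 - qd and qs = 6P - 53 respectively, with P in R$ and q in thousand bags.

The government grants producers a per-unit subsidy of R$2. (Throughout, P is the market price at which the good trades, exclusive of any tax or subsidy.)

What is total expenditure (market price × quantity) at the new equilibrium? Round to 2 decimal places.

213.06

Original equilibrium: 31 - P = 6P - 53 gives 84 = 7P, so P = 12 and q = 19.
Since sellers receive the price plus the subsidy, the effective supply curve becomes qs = 6P - 41.
New equilibrium: 31 - P = 6P - 41 ⇒ 72 = 7P ⇒ P = 72/7 ≈ 10.2857, q = 145/7 ≈ 20.7143.
New expenditure = 10.2857 × 20.7143 = 213.06.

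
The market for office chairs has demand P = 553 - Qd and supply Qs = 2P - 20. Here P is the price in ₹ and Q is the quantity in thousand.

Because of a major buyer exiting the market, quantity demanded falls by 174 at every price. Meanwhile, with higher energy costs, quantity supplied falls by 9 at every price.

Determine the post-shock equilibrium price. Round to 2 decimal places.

136.00

Solve the original market: 553 - P = 2P - 20, hence P = 191 and Q = 362.
The shock moves the curves to Qd = 379 - P and Qs = 2P - 29.
Clearing the new market: 379 - P = 2P - 29, so P = 136 and Q = 243.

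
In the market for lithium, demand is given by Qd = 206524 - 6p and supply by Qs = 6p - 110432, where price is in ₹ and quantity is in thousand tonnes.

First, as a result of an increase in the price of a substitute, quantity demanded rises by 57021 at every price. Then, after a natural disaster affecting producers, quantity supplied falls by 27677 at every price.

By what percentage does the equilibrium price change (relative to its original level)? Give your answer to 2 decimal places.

Before the shock: 206524 - 6p = 6p - 110432 ⇒ 316956 = 12p ⇒ p = 26413, Q = 48046.
The shock moves the curves to Qd = 263545 - 6p and Qs = 6p - 138109.
Clearing the new market: 263545 - 6p = 6p - 138109, so p = 200827/6 ≈ 33471.1667 and Q = 62718.
%Δp = (33471.1667 − 26413) / 26413 × 100 = +26.72%.

+26.72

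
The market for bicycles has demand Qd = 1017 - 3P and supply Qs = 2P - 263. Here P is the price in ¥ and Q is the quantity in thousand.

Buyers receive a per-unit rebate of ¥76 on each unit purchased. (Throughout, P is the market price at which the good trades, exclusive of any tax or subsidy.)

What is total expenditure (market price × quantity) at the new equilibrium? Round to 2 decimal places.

Before the shock: 1017 - 3P = 2P - 263 ⇒ 1280 = 5P ⇒ P = 256, Q = 249.
Since buyers' out-of-pocket price is the market price minus the rebate, the effective demand curve becomes Qd = 1245 - 3P.
Setting them equal: 1245 - 3P = 2P - 263 → 1508 = 5P, so P = 301.6 and Q = 340.2.
New expenditure = 301.6 × 340.2 = 102604.32.

102604.32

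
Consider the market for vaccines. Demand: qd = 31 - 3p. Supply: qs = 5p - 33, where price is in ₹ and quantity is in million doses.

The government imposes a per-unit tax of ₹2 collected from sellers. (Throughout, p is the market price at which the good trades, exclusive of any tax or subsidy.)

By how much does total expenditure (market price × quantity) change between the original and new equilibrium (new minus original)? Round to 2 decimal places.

Original equilibrium: 31 - 3p = 5p - 33 gives 64 = 8p, so p = 8 and q = 7.
Since sellers keep the price net of the tax, the effective supply curve becomes qs = 5p - 43.
Clearing the new market: 31 - 3p = 5p - 43, so p = 9.25 and q = 3.25.
Expenditure moves from 8×7 = 56 to 9.25×3.25 = 30.0625; change = -25.94.

-25.94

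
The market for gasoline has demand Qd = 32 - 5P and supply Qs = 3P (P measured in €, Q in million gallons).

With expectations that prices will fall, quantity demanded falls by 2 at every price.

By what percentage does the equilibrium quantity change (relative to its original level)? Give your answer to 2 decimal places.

-6.25

Initially, 32 - 5P = 3P, so 32 = 8P and P = 4, Q = 12.
With the change applied: demand Qd = 30 - 5P, supply Qs = 3P.
Equate the new curves: 30 - 5P = 3P, giving 30 = 8P, P = 3.75, Q = 11.25.
%ΔQ = (11.25 − 12) / 12 × 100 = -6.25%.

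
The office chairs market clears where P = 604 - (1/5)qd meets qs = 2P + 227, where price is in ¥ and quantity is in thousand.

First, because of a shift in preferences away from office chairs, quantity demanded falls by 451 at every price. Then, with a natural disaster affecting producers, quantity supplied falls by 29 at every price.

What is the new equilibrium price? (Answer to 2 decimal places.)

Solve the original market: 3020 - 5P = 2P + 227, hence P = 399 and q = 1025.
After the shift, demand is qd = 2569 - 5P and supply is qs = 2P + 198.
Clearing the new market: 2569 - 5P = 2P + 198, so P = 2371/7 ≈ 338.7143 and q = 6128/7 ≈ 875.4286.

338.71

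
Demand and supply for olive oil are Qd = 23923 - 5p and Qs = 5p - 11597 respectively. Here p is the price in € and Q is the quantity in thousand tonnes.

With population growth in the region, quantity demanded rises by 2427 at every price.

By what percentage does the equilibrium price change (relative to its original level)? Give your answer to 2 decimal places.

Solve the original market: 23923 - 5p = 5p - 11597, hence p = 3552 and Q = 6163.
The new curves are Qd = 26350 - 5p (demand) and Qs = 5p - 11597 (supply).
New equilibrium: 26350 - 5p = 5p - 11597 ⇒ 37947 = 10p ⇒ p = 3794.7, Q = 7376.5.
%Δp = (3794.7 − 3552) / 3552 × 100 = +6.83%.

+6.83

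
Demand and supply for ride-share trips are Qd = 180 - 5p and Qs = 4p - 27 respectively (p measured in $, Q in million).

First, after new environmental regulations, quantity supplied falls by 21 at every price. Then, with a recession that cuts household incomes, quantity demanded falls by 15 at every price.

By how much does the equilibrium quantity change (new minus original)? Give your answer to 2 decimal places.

Original equilibrium: 180 - 5p = 4p - 27 gives 207 = 9p, so p = 23 and Q = 65.
The new curves are Qd = 165 - 5p (demand) and Qs = 4p - 48 (supply).
New equilibrium: 165 - 5p = 4p - 48 ⇒ 213 = 9p ⇒ p = 71/3 ≈ 23.6667, Q = 140/3 ≈ 46.6667.
ΔQ = 46.6667 − 65 = -18.33.

-18.33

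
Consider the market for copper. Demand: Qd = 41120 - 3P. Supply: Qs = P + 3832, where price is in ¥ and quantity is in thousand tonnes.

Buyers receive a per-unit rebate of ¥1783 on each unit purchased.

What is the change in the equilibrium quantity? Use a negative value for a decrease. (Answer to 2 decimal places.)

+1337.25

Initially, 41120 - 3P = P + 3832, so 37288 = 4P and P = 9322, Q = 13154.
Since buyers' out-of-pocket price is the market price minus the rebate, the effective demand curve becomes Qd = 46469 - 3P.
Setting them equal: 46469 - 3P = P + 3832 → 42637 = 4P, so P = 10659.25 and Q = 14491.25.
ΔQ = 14491.25 − 13154 = +1337.25.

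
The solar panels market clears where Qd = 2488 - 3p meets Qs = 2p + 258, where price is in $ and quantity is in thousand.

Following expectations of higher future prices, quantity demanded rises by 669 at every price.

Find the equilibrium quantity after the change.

1417.6

Original equilibrium: 2488 - 3p = 2p + 258 gives 2230 = 5p, so p = 446 and Q = 1150.
With the change applied: demand Qd = 3157 - 3p, supply Qs = 2p + 258.
Equate the new curves: 3157 - 3p = 2p + 258, giving 2899 = 5p, p = 579.8, Q = 1417.6.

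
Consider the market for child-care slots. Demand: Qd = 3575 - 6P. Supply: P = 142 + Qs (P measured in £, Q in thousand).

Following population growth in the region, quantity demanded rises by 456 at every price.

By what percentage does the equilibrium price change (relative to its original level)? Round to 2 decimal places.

+12.27

Original equilibrium: 3575 - 6P = P - 142 gives 3717 = 7P, so P = 531 and Q = 389.
The shock moves the curves to Qd = 4031 - 6P and Qs = P - 142.
Equate the new curves: 4031 - 6P = P - 142, giving 4173 = 7P, P = 4173/7 ≈ 596.1429, Q = 3179/7 ≈ 454.1429.
%ΔP = (596.1429 − 531) / 531 × 100 = +12.27%.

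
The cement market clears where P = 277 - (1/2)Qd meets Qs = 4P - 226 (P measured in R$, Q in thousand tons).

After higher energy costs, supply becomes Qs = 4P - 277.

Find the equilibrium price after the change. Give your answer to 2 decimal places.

138.50

Solve the original market: 554 - 2P = 4P - 226, hence P = 130 and Q = 294.
After the shift, demand is Qd = 554 - 2P and supply is Qs = 4P - 277.
Equate the new curves: 554 - 2P = 4P - 277, giving 831 = 6P, P = 138.5, Q = 277.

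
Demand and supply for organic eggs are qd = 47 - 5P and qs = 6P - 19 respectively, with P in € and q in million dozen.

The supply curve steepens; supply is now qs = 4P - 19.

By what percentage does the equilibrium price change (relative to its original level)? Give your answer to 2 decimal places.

Initially, 47 - 5P = 6P - 19, so 66 = 11P and P = 6, q = 17.
With the change applied: demand qd = 47 - 5P, supply qs = 4P - 19.
Equate the new curves: 47 - 5P = 4P - 19, giving 66 = 9P, P = 22/3 ≈ 7.3333, q = 31/3 ≈ 10.3333.
%ΔP = (7.3333 − 6) / 6 × 100 = +22.22%.

+22.22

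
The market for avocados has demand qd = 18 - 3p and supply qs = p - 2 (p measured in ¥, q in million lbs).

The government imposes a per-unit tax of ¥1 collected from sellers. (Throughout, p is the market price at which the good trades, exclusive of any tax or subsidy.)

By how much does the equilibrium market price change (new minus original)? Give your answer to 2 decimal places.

Initially, 18 - 3p = p - 2, so 20 = 4p and p = 5, q = 3.
Since sellers keep the price net of the tax, the effective supply curve becomes qs = p - 3.
New equilibrium: 18 - 3p = p - 3 ⇒ 21 = 4p ⇒ p = 5.25, q = 2.25.
Δp = 5.25 − 5 = +0.25.

+0.25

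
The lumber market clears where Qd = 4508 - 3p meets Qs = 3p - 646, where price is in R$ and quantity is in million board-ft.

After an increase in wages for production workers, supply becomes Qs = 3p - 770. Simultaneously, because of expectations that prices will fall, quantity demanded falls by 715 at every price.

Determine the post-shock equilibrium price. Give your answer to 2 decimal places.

760.50

Before the shock: 4508 - 3p = 3p - 646 ⇒ 5154 = 6p ⇒ p = 859, Q = 1931.
With the change applied: demand Qd = 3793 - 3p, supply Qs = 3p - 770.
Clearing the new market: 3793 - 3p = 3p - 770, so p = 760.5 and Q = 1511.5.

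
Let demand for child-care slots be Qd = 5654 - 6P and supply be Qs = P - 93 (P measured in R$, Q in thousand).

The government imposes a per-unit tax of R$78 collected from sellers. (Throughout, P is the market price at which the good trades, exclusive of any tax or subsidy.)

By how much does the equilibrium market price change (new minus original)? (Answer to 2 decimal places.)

+11.14

Original equilibrium: 5654 - 6P = P - 93 gives 5747 = 7P, so P = 821 and Q = 728.
Since sellers keep the price net of the tax, the effective supply curve becomes Qs = P - 171.
Equate the new curves: 5654 - 6P = P - 171, giving 5825 = 7P, P = 5825/7 ≈ 832.1429, Q = 4628/7 ≈ 661.1429.
ΔP = 832.1429 − 821 = +11.14.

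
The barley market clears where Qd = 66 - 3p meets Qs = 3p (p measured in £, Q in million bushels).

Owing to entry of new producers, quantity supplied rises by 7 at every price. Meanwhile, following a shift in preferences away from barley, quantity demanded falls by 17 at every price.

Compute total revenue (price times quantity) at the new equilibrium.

196

Initially, 66 - 3p = 3p, so 66 = 6p and p = 11, Q = 33.
The new curves are Qd = 49 - 3p (demand) and Qs = 3p + 7 (supply).
Clearing the new market: 49 - 3p = 3p + 7, so p = 7 and Q = 28.
New expenditure = 7 × 28 = 196.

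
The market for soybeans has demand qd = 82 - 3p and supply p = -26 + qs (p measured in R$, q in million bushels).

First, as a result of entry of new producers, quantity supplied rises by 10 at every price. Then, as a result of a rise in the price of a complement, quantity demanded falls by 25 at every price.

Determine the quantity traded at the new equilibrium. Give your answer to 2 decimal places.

41.25

Original equilibrium: 82 - 3p = p + 26 gives 56 = 4p, so p = 14 and q = 40.
The new curves are qd = 57 - 3p (demand) and qs = p + 36 (supply).
New equilibrium: 57 - 3p = p + 36 ⇒ 21 = 4p ⇒ p = 5.25, q = 41.25.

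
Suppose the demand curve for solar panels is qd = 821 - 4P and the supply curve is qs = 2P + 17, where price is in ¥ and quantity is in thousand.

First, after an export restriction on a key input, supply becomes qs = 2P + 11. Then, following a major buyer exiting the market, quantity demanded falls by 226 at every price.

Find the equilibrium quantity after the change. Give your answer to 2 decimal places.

Before the shock: 821 - 4P = 2P + 17 ⇒ 804 = 6P ⇒ P = 134, q = 285.
The shock moves the curves to qd = 595 - 4P and qs = 2P + 11.
Setting them equal: 595 - 4P = 2P + 11 → 584 = 6P, so P = 292/3 ≈ 97.3333 and q = 617/3 ≈ 205.6667.

205.67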